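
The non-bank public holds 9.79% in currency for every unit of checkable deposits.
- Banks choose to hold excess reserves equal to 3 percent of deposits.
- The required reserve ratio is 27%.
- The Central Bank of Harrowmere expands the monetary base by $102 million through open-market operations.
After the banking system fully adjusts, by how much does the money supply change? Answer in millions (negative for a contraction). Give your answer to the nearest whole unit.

The money multiplier is m = (1 + c) / (rr + e + c) = (1 + 0.0979) / (0.27 + 0.03 + 0.0979) ≈ 2.7592.
The purchase adds 102 million of base, so ΔM = m × ΔMB = 2.7592 × (+102) = 281.4384 million.

$281 million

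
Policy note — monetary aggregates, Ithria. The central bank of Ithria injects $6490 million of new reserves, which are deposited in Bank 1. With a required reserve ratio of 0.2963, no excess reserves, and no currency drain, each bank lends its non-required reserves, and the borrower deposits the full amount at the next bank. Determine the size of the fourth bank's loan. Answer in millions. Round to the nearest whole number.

Each bank lends a fraction (1 − rr) = 0.7037 of the deposit it receives, so Bank 4 receives 6490·0.7037^3 and lends 6490·0.7037^4 ≈ 1591.4570 million.

$1591 million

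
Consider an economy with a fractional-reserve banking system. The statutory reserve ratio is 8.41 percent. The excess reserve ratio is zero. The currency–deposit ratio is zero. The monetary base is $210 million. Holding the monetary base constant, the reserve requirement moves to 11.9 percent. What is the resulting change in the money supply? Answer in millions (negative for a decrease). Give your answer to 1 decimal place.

Initially m₁ = 1 / (0.0841) ≈ 11.89061, so M₁ = 11.89061 × 210 = 2497.0281 million.
After the change m₂ = 1 / (0.119) ≈ 8.40336, so M₂ = 8.40336 × 210 = 1764.7056 million.
ΔM = M₂ − M₁ = 1764.7056 − 2497.0281 = -732.3225 million.

-732.3 million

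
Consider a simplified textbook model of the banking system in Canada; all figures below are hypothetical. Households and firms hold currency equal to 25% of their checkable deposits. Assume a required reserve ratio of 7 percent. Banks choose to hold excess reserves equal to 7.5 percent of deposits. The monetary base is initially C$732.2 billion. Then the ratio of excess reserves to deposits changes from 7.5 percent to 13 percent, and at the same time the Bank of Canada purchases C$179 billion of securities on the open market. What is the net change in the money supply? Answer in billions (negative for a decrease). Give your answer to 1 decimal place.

C$214.0 billion

Before: m₁ = (1 + 0.25) / (0.07 + 0.075 + 0.25) ≈ 3.16456, MB₁ = 732.2, so M₁ = 3.16456 × 732.2 ≈ 2317.0908 billion.
After: m₂ = (1 + 0.25) / (0.07 + 0.13 + 0.25) ≈ 2.77778, MB₂ = 732.2 + 179 = 911.2, so M₂ = 2.77778 × 911.2 ≈ 2531.1131 billion.
ΔM = M₂ − M₁ = 2531.1131 − 2317.0908 = 214.0223 billion.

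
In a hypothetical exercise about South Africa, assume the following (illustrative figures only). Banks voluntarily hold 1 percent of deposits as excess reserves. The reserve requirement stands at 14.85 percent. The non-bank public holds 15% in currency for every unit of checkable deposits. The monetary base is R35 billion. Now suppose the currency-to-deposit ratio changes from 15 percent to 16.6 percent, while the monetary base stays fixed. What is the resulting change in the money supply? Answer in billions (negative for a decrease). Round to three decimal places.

Initially m₁ = (1 + 0.15) / (0.1485 + 0.01 + 0.15) ≈ 3.727715, so M₁ = 3.727715 × 35 ≈ 130.47 billion.
After the change m₂ = (1 + 0.166) / (0.1485 + 0.01 + 0.166) ≈ 3.593220, so M₂ = 3.593220 × 35 = 125.7627 billion.
ΔM = M₂ − M₁ = 125.7627 − 130.47 = -4.7073 billion.

-4.707 billion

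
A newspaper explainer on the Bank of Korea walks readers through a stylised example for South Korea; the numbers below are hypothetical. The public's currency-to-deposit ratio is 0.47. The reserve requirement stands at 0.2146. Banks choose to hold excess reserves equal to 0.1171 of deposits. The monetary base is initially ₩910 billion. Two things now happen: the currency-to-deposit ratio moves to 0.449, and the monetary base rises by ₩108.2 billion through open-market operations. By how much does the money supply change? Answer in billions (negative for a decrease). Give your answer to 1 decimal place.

₩221.2 billion

Before: m₁ = (1 + 0.47) / (0.2146 + 0.1171 + 0.47) ≈ 1.833604, MB₁ = 910, so M₁ = 1.833604 × 910 ≈ 1668.5796 billion.
After: m₂ = (1 + 0.449) / (0.2146 + 0.1171 + 0.449) ≈ 1.856027, MB₂ = 910 + 108.2 = 1018.2, so M₂ = 1.856027 × 1018.2 ≈ 1889.8067 billion.
ΔM = M₂ − M₁ = 1889.8067 − 1668.5796 = 221.2271 billion.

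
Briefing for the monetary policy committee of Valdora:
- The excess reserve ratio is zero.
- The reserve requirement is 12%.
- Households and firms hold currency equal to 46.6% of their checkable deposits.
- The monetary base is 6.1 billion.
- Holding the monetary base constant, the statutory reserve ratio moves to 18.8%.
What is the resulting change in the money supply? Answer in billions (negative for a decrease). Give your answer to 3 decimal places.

-1.587 billion

Initially m₁ = (1 + 0.466) / (0.12 + 0.466) ≈ 2.50171, so M₁ = 2.50171 × 6.1 ≈ 15.2604 billion.
After the change m₂ = (1 + 0.466) / (0.188 + 0.466) ≈ 2.24159, so M₂ = 2.24159 × 6.1 ≈ 13.6737 billion.
ΔM = M₂ − M₁ = 13.6737 − 15.2604 = -1.5867 billion.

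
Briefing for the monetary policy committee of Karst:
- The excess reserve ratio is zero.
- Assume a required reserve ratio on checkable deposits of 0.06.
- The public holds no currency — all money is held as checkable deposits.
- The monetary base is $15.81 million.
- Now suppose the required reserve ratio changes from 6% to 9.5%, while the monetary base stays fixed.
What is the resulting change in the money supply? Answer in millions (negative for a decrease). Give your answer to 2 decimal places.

-97.08 million

Initially m₁ = 1 / (0.06) ≈ 16.66667, so M₁ = 16.66667 × 15.81 ≈ 263.5001 million.
After the change m₂ = 1 / (0.095) ≈ 10.52632, so M₂ = 10.52632 × 15.81 ≈ 166.4211 million.
ΔM = M₂ − M₁ = 166.4211 − 263.5001 = -97.079 million.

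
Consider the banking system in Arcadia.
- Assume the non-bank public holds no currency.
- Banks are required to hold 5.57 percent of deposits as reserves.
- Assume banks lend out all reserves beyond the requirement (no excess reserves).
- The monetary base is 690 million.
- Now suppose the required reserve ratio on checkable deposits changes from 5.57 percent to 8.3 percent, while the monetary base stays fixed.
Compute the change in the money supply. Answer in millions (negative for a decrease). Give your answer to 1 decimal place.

Initially m₁ = 1 / (0.0557) ≈ 17.95332, so M₁ = 17.95332 × 690 = 12387.7908 million.
After the change m₂ = 1 / (0.083) ≈ 12.04819, so M₂ = 12.04819 × 690 = 8313.2511 million.
ΔM = M₂ − M₁ = 8313.2511 − 12387.7908 = -4074.5397 million.

-4074.5 million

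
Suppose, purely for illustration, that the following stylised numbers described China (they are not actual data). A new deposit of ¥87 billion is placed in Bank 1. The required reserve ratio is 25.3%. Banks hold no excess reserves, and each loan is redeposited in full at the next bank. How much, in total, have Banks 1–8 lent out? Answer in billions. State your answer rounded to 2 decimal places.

¥231.97 billion

Bank i lends (1 − rr)^i of the original deposit: Bank 1 lends 87·0.7470 = 64.9890, Bank 2 lends 87·0.7470² ≈ 48.5468, and so on.
Summing a geometric series: total = 87·[0.7470·(1 − 0.7470^8) / (1 − 0.7470)] ≈ 231.9687 billion.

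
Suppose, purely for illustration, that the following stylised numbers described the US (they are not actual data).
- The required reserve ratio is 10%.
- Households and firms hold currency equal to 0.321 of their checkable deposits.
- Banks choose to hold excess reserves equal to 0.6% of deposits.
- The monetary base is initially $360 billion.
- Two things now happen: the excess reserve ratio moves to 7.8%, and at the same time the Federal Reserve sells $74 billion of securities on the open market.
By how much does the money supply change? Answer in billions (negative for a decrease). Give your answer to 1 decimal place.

-356.6 billion

Before: m₁ = (1 + 0.321) / (0.1 + 0.006 + 0.321) ≈ 3.09368, MB₁ = 360, so M₁ = 3.09368 × 360 = 1113.7248 billion.
After: m₂ = (1 + 0.321) / (0.1 + 0.078 + 0.321) ≈ 2.64729, MB₂ = 360 − 74 = 286, so M₂ = 2.64729 × 286 ≈ 757.1249 billion.
ΔM = M₂ − M₁ = 757.1249 − 1113.7248 = -356.5999 billion.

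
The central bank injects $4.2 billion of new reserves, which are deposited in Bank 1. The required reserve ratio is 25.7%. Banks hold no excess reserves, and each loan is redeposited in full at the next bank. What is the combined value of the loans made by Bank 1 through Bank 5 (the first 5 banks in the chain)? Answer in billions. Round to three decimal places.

Bank i lends (1 − rr)^i of the original deposit: Bank 1 lends 4.2·0.7430 = 3.1206, Bank 2 lends 4.2·0.7430² ≈ 2.3186, and so on.
Summing a geometric series: total = 4.2·[0.7430·(1 − 0.7430^5) / (1 − 0.7430)] ≈ 9.3929 billion.

$9.393 billion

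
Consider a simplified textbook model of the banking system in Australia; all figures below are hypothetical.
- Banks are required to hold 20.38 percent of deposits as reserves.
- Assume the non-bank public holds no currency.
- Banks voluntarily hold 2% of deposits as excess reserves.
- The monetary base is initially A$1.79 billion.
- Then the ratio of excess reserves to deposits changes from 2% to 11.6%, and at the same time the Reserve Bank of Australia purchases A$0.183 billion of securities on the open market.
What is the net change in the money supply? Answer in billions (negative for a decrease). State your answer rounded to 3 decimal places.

-1.829 billion

Before: m₁ = 1 / (0.2038 + 0.02) ≈ 4.46828, MB₁ = 1.79, so M₁ = 4.46828 × 1.79 ≈ 7.9982 billion.
After: m₂ = 1 / (0.2038 + 0.116) ≈ 3.12695, MB₂ = 1.79 + 0.183 = 1.973, so M₂ = 3.12695 × 1.973 ≈ 6.1695 billion.
ΔM = M₂ − M₁ = 6.1695 − 7.9982 = -1.8287 billion.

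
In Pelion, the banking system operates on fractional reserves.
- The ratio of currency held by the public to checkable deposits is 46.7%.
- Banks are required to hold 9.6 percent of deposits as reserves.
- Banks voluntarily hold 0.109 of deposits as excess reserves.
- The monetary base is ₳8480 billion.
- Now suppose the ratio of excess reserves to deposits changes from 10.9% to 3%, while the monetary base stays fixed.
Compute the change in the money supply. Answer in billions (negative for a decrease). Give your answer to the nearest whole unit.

₳2466 billion

Initially m₁ = (1 + 0.467) / (0.096 + 0.109 + 0.467) ≈ 2.18304, so M₁ = 2.18304 × 8480 = 18512.1792 billion.
After the change m₂ = (1 + 0.467) / (0.096 + 0.03 + 0.467) ≈ 2.47386, so M₂ = 2.47386 × 8480 = 20978.3328 billion.
ΔM = M₂ − M₁ = 20978.3328 − 18512.1792 = 2466.1536 billion.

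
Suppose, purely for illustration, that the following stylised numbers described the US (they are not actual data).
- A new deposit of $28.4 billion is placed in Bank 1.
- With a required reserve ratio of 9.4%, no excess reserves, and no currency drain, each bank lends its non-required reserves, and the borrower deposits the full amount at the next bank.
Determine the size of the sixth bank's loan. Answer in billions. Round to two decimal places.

$15.71 billion

Each bank lends a fraction (1 − rr) = 0.9060 of the deposit it receives, so Bank 6 receives 28.4·0.9060^5 and lends 28.4·0.9060^6 ≈ 15.7068 billion.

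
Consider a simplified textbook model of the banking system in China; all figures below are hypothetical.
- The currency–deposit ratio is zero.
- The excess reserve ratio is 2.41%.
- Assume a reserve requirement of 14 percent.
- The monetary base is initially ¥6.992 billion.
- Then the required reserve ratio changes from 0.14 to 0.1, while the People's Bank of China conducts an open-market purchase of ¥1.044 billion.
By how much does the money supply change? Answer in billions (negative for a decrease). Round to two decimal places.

Before: m₁ = 1 / (0.14 + 0.0241) ≈ 6.0938, MB₁ = 6.992, so M₁ = 6.0938 × 6.992 ≈ 42.6078 billion.
After: m₂ = 1 / (0.1 + 0.0241) ≈ 8.0580, MB₂ = 6.992 + 1.044 = 8.036, so M₂ = 8.0580 × 8.036 ≈ 64.7541 billion.
ΔM = M₂ − M₁ = 64.7541 − 42.6078 = 22.1463 billion.

¥22.15 billion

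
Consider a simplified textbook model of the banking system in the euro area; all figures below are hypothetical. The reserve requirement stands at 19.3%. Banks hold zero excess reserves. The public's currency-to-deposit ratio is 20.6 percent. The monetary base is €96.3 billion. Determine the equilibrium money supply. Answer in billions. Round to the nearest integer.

The money multiplier is m = (1 + c) / (rr + c) = (1 + 0.206) / (0.193 + 0.206) ≈ 3.0226.
So M = m × MB = 3.0226 × 96.3 ≈ 291.0764 billion.

€291 billion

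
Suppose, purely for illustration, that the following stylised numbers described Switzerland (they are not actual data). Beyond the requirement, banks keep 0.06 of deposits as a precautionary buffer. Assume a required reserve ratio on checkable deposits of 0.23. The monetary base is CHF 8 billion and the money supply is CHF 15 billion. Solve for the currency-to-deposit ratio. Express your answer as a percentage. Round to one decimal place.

Using m = M/MB = 15/8 = 1.875000. From m = (1 + c)/(c + rr + e), rearranging gives 1 + c = m·(c + rr + e), so c·(1 − m) = m·(rr + e) − 1.
Hence c = [m·(rr + e) − 1]/(1 − m) = [1.875000 × (0.23 + 0.06) − 1] / (1 − 1.875000) ≈ 0.521429.

52.1%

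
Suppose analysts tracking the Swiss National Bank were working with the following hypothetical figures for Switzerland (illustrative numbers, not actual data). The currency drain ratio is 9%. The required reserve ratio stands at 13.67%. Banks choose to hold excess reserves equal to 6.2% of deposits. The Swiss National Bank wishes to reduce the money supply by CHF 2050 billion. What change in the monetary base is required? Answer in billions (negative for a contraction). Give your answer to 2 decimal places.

-542.97 billion

The money multiplier is m = (1 + c) / (rr + e + c) = (1 + 0.09) / (0.1367 + 0.062 + 0.09) ≈ 3.7755455.
ΔMB = ΔM / m = (−2050) / 3.7755455 ≈ -542.9679 billion.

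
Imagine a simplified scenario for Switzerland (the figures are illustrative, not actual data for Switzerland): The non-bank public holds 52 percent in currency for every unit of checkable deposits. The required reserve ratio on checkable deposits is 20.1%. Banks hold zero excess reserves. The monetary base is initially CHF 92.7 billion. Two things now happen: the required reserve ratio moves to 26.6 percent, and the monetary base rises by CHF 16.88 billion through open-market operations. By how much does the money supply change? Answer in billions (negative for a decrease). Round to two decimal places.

CHF 16.48 billion

Before: m₁ = (1 + 0.52) / (0.201 + 0.52) ≈ 2.108183, MB₁ = 92.7, so M₁ = 2.108183 × 92.7 ≈ 195.4286 billion.
After: m₂ = (1 + 0.52) / (0.266 + 0.52) ≈ 1.933842, MB₂ = 92.7 + 16.88 = 109.58, so M₂ = 1.933842 × 109.58 ≈ 211.9104 billion.
ΔM = M₂ − M₁ = 211.9104 − 195.4286 = 16.4818 billion.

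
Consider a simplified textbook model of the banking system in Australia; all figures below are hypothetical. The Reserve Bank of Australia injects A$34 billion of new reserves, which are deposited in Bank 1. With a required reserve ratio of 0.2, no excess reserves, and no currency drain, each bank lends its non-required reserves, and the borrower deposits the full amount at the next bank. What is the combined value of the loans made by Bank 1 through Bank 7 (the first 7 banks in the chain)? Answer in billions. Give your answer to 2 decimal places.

A$107.48 billion

Bank i lends (1 − rr)^i of the original deposit: Bank 1 lends 34·0.8000 = 27.2000, Bank 2 lends 34·0.8000² = 21.7600, and so on.
Summing a geometric series: total = 34·[0.8000·(1 − 0.8000^7) / (1 − 0.8000)] ≈ 107.4787 billion.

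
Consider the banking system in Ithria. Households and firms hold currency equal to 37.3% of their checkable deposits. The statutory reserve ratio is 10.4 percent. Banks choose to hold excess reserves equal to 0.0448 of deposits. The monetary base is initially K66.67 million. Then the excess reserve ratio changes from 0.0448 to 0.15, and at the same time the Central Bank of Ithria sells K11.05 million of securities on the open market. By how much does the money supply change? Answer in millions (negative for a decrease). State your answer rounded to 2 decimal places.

Before: m₁ = (1 + 0.373) / (0.104 + 0.0448 + 0.373) ≈ 2.63128, MB₁ = 66.67, so M₁ = 2.63128 × 66.67 ≈ 175.4274 million.
After: m₂ = (1 + 0.373) / (0.104 + 0.15 + 0.373) ≈ 2.18979, MB₂ = 66.67 − 11.05 = 55.62, so M₂ = 2.18979 × 55.62 ≈ 121.7961 million.
ΔM = M₂ − M₁ = 121.7961 − 175.4274 = -53.6313 million.

-53.63 million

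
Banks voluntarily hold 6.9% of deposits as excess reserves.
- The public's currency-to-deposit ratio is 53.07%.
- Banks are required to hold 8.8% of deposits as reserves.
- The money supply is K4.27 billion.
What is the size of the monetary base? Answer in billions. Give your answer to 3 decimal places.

The money multiplier is m = (1 + c) / (rr + e + c) = (1 + 0.5307) / (0.088 + 0.069 + 0.5307) ≈ 2.22583.
MB = M / m = 4.27 / 2.22583 ≈ 1.9184 billion.

K1.918 billion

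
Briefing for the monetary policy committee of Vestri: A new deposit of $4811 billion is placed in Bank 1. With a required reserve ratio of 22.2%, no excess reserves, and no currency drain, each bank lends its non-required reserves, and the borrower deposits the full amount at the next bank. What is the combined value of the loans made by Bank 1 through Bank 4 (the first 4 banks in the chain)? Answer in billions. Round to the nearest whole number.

$10683 billion

Bank i lends (1 − rr)^i of the original deposit: Bank 1 lends 4811·0.7780 = 3742.9580, Bank 2 lends 4811·0.7780² ≈ 2912.0213, and so on.
Summing a geometric series: total = 4811·[0.7780·(1 − 0.7780^4) / (1 − 0.7780)] ≈ 10683.1318 billion.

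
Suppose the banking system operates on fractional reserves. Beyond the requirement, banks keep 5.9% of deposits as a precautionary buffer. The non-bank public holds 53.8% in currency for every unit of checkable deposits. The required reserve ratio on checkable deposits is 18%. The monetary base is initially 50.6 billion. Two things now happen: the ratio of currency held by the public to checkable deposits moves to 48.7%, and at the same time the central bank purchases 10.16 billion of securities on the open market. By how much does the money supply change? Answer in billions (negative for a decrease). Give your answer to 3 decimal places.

24.291 billion

Before: m₁ = (1 + 0.538) / (0.18 + 0.059 + 0.538) ≈ 1.979408, MB₁ = 50.6, so M₁ = 1.979408 × 50.6 ≈ 100.158 billion.
After: m₂ = (1 + 0.487) / (0.18 + 0.059 + 0.487) ≈ 2.048209, MB₂ = 50.6 + 10.16 = 60.76, so M₂ = 2.048209 × 60.76 ≈ 124.4492 billion.
ΔM = M₂ − M₁ = 124.4492 − 100.158 = 24.2912 billion.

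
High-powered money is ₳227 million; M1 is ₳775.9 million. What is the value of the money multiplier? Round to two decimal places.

The money multiplier is m = M / MB = 775.9 / 227 ≈ 3.41806.

3.42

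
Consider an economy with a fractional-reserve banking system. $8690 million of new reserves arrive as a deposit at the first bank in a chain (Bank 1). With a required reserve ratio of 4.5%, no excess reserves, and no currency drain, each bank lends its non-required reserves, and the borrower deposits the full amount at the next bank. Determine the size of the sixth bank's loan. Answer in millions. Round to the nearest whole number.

$6592 million

Each bank lends a fraction (1 − rr) = 0.9550 of the deposit it receives, so Bank 6 receives 8690·0.9550^5 and lends 8690·0.9550^6 ≈ 6592.3462 million.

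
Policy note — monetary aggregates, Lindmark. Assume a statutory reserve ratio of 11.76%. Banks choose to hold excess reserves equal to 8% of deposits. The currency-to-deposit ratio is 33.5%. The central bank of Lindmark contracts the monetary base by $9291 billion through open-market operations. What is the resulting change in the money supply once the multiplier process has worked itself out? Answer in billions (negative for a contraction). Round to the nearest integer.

The money multiplier is m = (1 + c) / (rr + e + c) = (1 + 0.335) / (0.1176 + 0.08 + 0.335) ≈ 2.50657.
The sale removes 9291 billion of base, so ΔM = m × ΔMB = 2.50657 × (−9291) ≈ -23288.5419 billion.

-23289 billion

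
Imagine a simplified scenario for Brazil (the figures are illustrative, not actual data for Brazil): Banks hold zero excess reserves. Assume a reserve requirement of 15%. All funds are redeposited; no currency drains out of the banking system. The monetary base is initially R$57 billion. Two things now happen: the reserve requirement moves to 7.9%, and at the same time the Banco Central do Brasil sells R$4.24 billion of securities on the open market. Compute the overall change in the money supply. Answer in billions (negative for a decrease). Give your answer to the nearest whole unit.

Before: m₁ = 1 / (0.15) ≈ 6.6667, MB₁ = 57, so M₁ = 6.6667 × 57 = 380.0019 billion.
After: m₂ = 1 / (0.079) ≈ 12.6582, MB₂ = 57 − 4.24 = 52.76, so M₂ = 12.6582 × 52.76 ≈ 667.8466 billion.
ΔM = M₂ − M₁ = 667.8466 − 380.0019 = 287.8447 billion.

R$288 billion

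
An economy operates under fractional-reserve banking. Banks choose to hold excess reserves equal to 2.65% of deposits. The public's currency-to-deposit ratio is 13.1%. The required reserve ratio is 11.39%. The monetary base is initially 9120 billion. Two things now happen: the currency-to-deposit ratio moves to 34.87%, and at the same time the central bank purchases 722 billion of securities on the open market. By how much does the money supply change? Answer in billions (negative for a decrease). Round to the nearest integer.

Before: m₁ = (1 + 0.131) / (0.1139 + 0.0265 + 0.131) ≈ 4.16728, MB₁ = 9120, so M₁ = 4.16728 × 9120 = 38005.5936 billion.
After: m₂ = (1 + 0.3487) / (0.1139 + 0.0265 + 0.3487) ≈ 2.75751, MB₂ = 9120 + 722 = 9842, so M₂ = 2.75751 × 9842 ≈ 27139.4134 billion.
ΔM = M₂ − M₁ = 27139.4134 − 38005.5936 = -10866.1802 billion.

-10866 billion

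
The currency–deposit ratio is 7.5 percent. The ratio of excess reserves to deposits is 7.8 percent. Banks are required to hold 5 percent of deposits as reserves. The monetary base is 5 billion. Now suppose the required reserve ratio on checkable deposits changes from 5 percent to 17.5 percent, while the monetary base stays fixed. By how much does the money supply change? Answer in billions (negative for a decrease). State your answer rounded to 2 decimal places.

-10.09 billion

Initially m₁ = (1 + 0.075) / (0.05 + 0.078 + 0.075) ≈ 5.2956, so M₁ = 5.2956 × 5 = 26.478 billion.
After the change m₂ = (1 + 0.075) / (0.175 + 0.078 + 0.075) ≈ 3.2774, so M₂ = 3.2774 × 5 = 16.387 billion.
ΔM = M₂ − M₁ = 16.387 − 26.478 = -10.091 billion.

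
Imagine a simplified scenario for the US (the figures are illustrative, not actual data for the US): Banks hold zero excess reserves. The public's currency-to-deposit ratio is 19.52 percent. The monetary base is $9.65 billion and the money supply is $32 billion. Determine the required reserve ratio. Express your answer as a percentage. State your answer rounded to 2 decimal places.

16.52%

Using m = M/MB = 32/9.65 ≈ 3.316062. Since m = (1 + c)/(c + rr + e), the denominator satisfies c + rr + e = (1 + c)/m = (1 + 0.1952) / 3.316062 ≈ 0.360428.
With c = 0.1952 and e = 0, the required reserve ratio is 0.360428 − 0.1952 − 0 = 0.165228.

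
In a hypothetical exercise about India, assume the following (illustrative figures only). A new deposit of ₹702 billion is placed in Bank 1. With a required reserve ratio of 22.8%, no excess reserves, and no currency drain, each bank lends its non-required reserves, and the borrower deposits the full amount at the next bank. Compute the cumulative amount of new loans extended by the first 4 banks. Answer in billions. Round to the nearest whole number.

₹1533 billion

Bank i lends (1 − rr)^i of the original deposit: Bank 1 lends 702·0.7720 = 541.9440, Bank 2 lends 702·0.7720² ≈ 418.3808, and so on.
Summing a geometric series: total = 702·[0.7720·(1 − 0.7720^4) / (1 − 0.7720)] ≈ 1532.6630 billion.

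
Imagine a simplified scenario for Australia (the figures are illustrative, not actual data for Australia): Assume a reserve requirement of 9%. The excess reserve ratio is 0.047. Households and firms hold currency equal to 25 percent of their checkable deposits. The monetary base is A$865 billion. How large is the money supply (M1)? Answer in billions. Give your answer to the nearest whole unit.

A$2794 billion

The money multiplier is m = (1 + c) / (rr + e + c) = (1 + 0.25) / (0.09 + 0.047 + 0.25) ≈ 3.23.
So M = m × MB = 3.23 × 865 = 2793.95 billion.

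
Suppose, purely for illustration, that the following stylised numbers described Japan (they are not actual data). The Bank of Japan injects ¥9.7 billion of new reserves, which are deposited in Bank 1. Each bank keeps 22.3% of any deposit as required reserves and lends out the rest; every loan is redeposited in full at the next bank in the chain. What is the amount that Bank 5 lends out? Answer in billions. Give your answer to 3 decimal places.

Each bank lends a fraction (1 − rr) = 0.7770 of the deposit it receives, so Bank 5 receives 9.7·0.7770^4 and lends 9.7·0.7770^5 ≈ 2.7471 billion.

¥2.747 billion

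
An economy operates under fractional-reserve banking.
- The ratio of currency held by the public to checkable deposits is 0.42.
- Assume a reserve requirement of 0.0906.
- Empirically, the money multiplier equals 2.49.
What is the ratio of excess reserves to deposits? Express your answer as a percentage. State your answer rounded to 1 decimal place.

Using m = 2.49. Since m = (1 + c)/(c + rr + e), the denominator satisfies c + rr + e = (1 + c)/m = (1 + 0.42) / 2.49 ≈ 0.570281.
With c = 0.42 and rr = 0.0906, the ratio of excess reserves to deposits is 0.570281 − 0.42 − 0.0906 = 0.059681.

6.0%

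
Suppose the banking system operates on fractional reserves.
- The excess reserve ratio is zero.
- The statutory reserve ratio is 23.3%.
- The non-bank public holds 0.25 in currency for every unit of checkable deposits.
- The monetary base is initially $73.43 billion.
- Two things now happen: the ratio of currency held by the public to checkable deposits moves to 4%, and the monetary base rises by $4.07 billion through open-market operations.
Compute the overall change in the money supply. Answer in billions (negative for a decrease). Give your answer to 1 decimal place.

Before: m₁ = (1 + 0.25) / (0.233 + 0.25) ≈ 2.5880, MB₁ = 73.43, so M₁ = 2.5880 × 73.43 ≈ 190.0368 billion.
After: m₂ = (1 + 0.04) / (0.233 + 0.04) ≈ 3.8095, MB₂ = 73.43 + 4.07 = 77.5, so M₂ = 3.8095 × 77.5 ≈ 295.2362 billion.
ΔM = M₂ − M₁ = 295.2362 − 190.0368 = 105.1994 billion.

$105.2 billion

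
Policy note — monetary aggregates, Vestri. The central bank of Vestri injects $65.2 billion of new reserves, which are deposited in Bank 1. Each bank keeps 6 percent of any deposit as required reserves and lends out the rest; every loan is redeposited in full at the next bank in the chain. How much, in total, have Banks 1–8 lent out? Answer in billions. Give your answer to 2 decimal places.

$398.81 billion

Bank i lends (1 − rr)^i of the original deposit: Bank 1 lends 65.2·0.9400 = 61.2880, Bank 2 lends 65.2·0.9400² ≈ 57.6107, and so on.
Summing a geometric series: total = 65.2·[0.9400·(1 − 0.9400^8) / (1 − 0.9400)] ≈ 398.8123 billion.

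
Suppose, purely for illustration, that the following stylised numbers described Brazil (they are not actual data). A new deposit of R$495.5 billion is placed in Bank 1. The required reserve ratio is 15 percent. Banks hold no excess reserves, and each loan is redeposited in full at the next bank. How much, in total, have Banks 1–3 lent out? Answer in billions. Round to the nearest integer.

Bank i lends (1 − rr)^i of the original deposit: Bank 1 lends 495.5·0.8500 = 421.1750, Bank 2 lends 495.5·0.8500² ≈ 357.9987, and so on.
Summing a geometric series: total = 495.5·[0.8500·(1 − 0.8500^3) / (1 − 0.8500)] ≈ 1083.4727 billion.

R$1083 billion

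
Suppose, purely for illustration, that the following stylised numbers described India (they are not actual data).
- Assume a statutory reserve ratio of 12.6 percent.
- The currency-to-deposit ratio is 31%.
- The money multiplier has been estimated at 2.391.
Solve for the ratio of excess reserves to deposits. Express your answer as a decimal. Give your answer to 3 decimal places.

Using m = 2.391. Since m = (1 + c)/(c + rr + e), the denominator satisfies c + rr + e = (1 + c)/m = (1 + 0.31) / 2.391 ≈ 0.547888.
With c = 0.31 and rr = 0.126, the ratio of excess reserves to deposits is 0.547888 − 0.31 − 0.126 = 0.111888.

0.112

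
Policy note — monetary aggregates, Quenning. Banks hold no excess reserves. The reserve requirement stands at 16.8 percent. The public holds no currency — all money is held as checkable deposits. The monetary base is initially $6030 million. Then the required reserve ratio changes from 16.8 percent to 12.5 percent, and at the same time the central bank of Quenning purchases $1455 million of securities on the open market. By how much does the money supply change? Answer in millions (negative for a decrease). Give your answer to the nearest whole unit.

Before: m₁ = 1 / (0.168) ≈ 5.95238, MB₁ = 6030, so M₁ = 5.95238 × 6030 = 35892.8514 million.
After: m₂ = 1 / (0.125) = 8, MB₂ = 6030 + 1455 = 7485, so M₂ = 8 × 7485 = 59880 million.
ΔM = M₂ − M₁ = 59880 − 35892.8514 = 23987.1486 million.

$23987 million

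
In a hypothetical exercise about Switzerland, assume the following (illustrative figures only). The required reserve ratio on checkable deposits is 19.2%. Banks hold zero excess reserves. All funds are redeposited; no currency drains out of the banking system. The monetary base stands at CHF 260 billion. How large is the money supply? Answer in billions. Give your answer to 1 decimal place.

CHF 1354.2 billion

With no currency drain or excess reserves, the money multiplier is m = 1/rr = 1/0.192 ≈ 5.20833.
Money supply M = m × MB = 5.20833 × 260 = 1354.1658 billion.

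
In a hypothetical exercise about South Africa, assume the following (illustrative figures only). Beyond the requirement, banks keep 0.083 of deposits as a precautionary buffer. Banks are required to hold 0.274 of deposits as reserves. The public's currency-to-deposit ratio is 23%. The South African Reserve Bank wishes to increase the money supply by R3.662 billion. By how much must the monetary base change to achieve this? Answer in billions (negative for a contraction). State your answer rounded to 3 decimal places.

R1.748 billion

The money multiplier is m = (1 + c) / (rr + e + c) = (1 + 0.23) / (0.274 + 0.083 + 0.23) ≈ 2.09540.
ΔMB = ΔM / m = (+3.662) / 2.09540 ≈ 1.7476 billion.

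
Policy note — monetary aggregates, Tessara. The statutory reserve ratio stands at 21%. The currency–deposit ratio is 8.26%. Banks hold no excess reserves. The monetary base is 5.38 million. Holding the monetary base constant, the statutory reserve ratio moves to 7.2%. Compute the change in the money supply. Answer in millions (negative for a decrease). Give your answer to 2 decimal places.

17.77 million

Initially m₁ = (1 + 0.0826) / (0.21 + 0.0826) ≈ 3.6999, so M₁ = 3.6999 × 5.38 ≈ 19.9055 million.
After the change m₂ = (1 + 0.0826) / (0.072 + 0.0826) ≈ 7.0026, so M₂ = 7.0026 × 5.38 ≈ 37.674 million.
ΔM = M₂ − M₁ = 37.674 − 19.9055 = 17.7685 million.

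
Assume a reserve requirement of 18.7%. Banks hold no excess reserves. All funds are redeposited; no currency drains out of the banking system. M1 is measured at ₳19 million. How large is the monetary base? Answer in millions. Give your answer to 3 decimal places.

₳3.553 million

With no currency drain and no excess reserves, the money multiplier is m = 1/rr = 1/0.187 ≈ 5.347594.
The monetary base is MB = M / m = 19 / 5.347594 ≈ 3.553 million.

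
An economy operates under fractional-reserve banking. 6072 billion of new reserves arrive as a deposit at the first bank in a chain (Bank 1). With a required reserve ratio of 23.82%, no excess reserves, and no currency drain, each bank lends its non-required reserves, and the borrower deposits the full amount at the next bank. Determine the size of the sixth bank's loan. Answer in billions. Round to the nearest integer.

Each bank lends a fraction (1 − rr) = 0.7618 of the deposit it receives, so Bank 6 receives 6072·0.7618^5 and lends 6072·0.7618^6 ≈ 1186.8001 billion.

1187 billion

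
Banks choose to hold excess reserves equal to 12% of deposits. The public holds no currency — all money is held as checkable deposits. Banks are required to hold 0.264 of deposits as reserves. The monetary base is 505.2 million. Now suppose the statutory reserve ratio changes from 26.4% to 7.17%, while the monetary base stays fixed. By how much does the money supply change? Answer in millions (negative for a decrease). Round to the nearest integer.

Initially m₁ = 1 / (0.264 + 0.12) ≈ 2.6042, so M₁ = 2.6042 × 505.2 ≈ 1315.6418 million.
After the change m₂ = 1 / (0.0717 + 0.12) ≈ 5.2165, so M₂ = 5.2165 × 505.2 = 2635.3758 million.
ΔM = M₂ − M₁ = 2635.3758 − 1315.6418 = 1319.734 million.

1320 million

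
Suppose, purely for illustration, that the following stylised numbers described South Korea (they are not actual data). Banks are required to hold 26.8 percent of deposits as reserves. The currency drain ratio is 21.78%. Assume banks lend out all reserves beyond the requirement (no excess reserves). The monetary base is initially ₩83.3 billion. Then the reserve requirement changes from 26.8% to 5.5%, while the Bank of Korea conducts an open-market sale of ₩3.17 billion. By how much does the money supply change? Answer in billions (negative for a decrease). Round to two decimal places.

₩148.89 billion

Before: m₁ = (1 + 0.2178) / (0.268 + 0.2178) ≈ 2.50679, MB₁ = 83.3, so M₁ = 2.50679 × 83.3 ≈ 208.8156 billion.
After: m₂ = (1 + 0.2178) / (0.055 + 0.2178) ≈ 4.46408, MB₂ = 83.3 − 3.17 = 80.13, so M₂ = 4.46408 × 80.13 ≈ 357.7067 billion.
ΔM = M₂ − M₁ = 357.7067 − 208.8156 = 148.8911 billion.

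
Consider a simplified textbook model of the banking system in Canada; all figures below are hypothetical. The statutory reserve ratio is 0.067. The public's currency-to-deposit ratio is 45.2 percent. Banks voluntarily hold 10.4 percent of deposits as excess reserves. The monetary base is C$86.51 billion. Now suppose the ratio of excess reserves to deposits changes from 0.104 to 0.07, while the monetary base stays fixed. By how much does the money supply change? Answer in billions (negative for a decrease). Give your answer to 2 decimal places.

C$11.64 billion

Initially m₁ = (1 + 0.452) / (0.067 + 0.104 + 0.452) ≈ 2.33066, so M₁ = 2.33066 × 86.51 ≈ 201.6254 billion.
After the change m₂ = (1 + 0.452) / (0.067 + 0.07 + 0.452) ≈ 2.46520, so M₂ = 2.46520 × 86.51 ≈ 213.2645 billion.
ΔM = M₂ − M₁ = 213.2645 − 201.6254 = 11.6391 billion.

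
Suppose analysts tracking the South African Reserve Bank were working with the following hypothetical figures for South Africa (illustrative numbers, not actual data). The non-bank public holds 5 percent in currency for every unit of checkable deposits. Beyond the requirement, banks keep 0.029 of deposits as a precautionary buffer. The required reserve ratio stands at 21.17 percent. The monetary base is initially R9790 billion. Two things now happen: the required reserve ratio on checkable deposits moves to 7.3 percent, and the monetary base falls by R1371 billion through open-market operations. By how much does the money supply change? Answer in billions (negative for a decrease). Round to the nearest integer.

Before: m₁ = (1 + 0.05) / (0.2117 + 0.029 + 0.05) ≈ 3.61197, MB₁ = 9790, so M₁ = 3.61197 × 9790 = 35361.1863 billion.
After: m₂ = (1 + 0.05) / (0.073 + 0.029 + 0.05) ≈ 6.90789, MB₂ = 9790 − 1371 = 8419, so M₂ = 6.90789 × 8419 ≈ 58157.5259 billion.
ΔM = M₂ − M₁ = 58157.5259 − 35361.1863 = 22796.3396 billion.

R22796 billion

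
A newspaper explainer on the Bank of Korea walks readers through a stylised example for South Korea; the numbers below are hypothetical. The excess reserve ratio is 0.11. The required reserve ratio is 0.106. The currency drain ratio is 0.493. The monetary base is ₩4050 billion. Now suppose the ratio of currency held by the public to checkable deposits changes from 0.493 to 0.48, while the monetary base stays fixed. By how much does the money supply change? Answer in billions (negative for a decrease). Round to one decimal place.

Initially m₁ = (1 + 0.493) / (0.106 + 0.11 + 0.493) ≈ 2.105783, so M₁ = 2.105783 × 4050 ≈ 8528.4212 billion.
After the change m₂ = (1 + 0.48) / (0.106 + 0.11 + 0.48) ≈ 2.126437, so M₂ = 2.126437 × 4050 ≈ 8612.0698 billion.
ΔM = M₂ − M₁ = 8612.0698 − 8528.4212 = 83.6486 billion.

₩83.6 billion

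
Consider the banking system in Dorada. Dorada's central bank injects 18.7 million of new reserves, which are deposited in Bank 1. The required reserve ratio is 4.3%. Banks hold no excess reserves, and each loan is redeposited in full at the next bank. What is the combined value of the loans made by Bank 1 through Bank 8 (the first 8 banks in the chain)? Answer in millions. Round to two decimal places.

Bank i lends (1 − rr)^i of the original deposit: Bank 1 lends 18.7·0.9570 = 17.8959, Bank 2 lends 18.7·0.9570² ≈ 17.1264, and so on.
Summing a geometric series: total = 18.7·[0.9570·(1 − 0.9570^8) / (1 − 0.9570)] ≈ 123.3773 million.

123.38 million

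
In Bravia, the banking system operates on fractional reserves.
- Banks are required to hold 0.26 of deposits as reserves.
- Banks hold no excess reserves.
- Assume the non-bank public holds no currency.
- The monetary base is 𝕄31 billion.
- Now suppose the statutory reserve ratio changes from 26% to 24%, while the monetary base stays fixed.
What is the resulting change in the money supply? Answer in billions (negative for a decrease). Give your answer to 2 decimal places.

𝕄9.94 billion

Initially m₁ = 1 / (0.26) ≈ 3.84615, so M₁ = 3.84615 × 31 ≈ 119.2307 billion.
After the change m₂ = 1 / (0.24) ≈ 4.16667, so M₂ = 4.16667 × 31 ≈ 129.1668 billion.
ΔM = M₂ − M₁ = 129.1668 − 119.2307 = 9.9361 billion.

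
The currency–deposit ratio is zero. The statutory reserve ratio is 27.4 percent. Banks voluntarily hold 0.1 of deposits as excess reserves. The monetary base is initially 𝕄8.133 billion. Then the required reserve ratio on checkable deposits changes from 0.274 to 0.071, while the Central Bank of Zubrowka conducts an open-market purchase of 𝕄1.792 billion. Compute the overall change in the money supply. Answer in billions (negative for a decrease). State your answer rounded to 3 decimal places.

Before: m₁ = 1 / (0.274 + 0.1) ≈ 2.67380, MB₁ = 8.133, so M₁ = 2.67380 × 8.133 ≈ 21.746 billion.
After: m₂ = 1 / (0.071 + 0.1) ≈ 5.84795, MB₂ = 8.133 + 1.792 = 9.925, so M₂ = 5.84795 × 9.925 ≈ 58.0409 billion.
ΔM = M₂ − M₁ = 58.0409 − 21.746 = 36.2949 billion.

𝕄36.295 billion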